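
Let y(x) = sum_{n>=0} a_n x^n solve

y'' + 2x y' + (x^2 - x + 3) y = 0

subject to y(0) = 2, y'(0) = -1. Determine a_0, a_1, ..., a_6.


Ansatz: y(x) = sum_{n>=0} a_n x^n, so y'(x) = sum_{n>=1} n a_n x^(n-1) and y''(x) = sum_{n>=2} n(n-1) a_n x^(n-2).
Substitute into P(x) y'' + Q(x) y' + R(x) y = 0 with P(x) = 1, Q(x) = 2x, R(x) = x^2 - x + 3, and match powers of x.
Initial conditions: a_0 = 2, a_1 = -1.
Setting the coefficient of each power of x to zero and solving order by order (substituting the coefficients already found):
  x^0: 2 a_2 + 3 a_0 = 0  ->  2 a_2 = -3 a_0 = -6  ->  a_2 = -3
  x^1: 6 a_3 + 5 a_1 - a_0 = 0  ->  6 a_3 = -5 a_1 + a_0 = 7  ->  a_3 = 7/6
  x^2: 12 a_4 + 7 a_2 - a_1 + a_0 = 0  ->  12 a_4 = -7 a_2 + a_1 - a_0 = 18  ->  a_4 = 3/2
  x^3: 20 a_5 + 9 a_3 - a_2 + a_1 = 0  ->  20 a_5 = -9 a_3 + a_2 - a_1 = -25/2  ->  a_5 = -5/8
  x^4: 30 a_6 + 11 a_4 - a_3 + a_2 = 0  ->  30 a_6 = -11 a_4 + a_3 - a_2 = -37/3  ->  a_6 = -37/90
Truncated series: y(x) = 2 - x - 3 x^2 + (7/6) x^3 + (3/2) x^4 - (5/8) x^5 - (37/90) x^6 + O(x^7).

a_0 = 2; a_1 = -1; a_2 = -3; a_3 = 7/6; a_4 = 3/2; a_5 = -5/8; a_6 = -37/90


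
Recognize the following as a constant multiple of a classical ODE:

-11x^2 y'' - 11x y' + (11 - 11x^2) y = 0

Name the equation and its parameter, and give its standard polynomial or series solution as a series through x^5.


All three coefficients share the factor -11; dividing through by -11 gives  x^2 y'' + x y' + (x^2 - 1) y = 0.
This matches the Bessel equation x^2 y'' + x y' + (x^2 - nu^2) y = 0 with nu^2 = 1, so nu = 1; the solution bounded at x = 0 is J_1(x).
Frobenius at x = 0: indicial roots ±nu; for r = nu the recurrence k(k + 2nu) c_k = -c_{k-2} gives the standard series J_nu(x) = sum_{k>=0} (-1)^k / (k! (k+nu)!) (x/2)^(2k+nu). Evaluate the first 3 terms:
  k = 0: (-1)^0 / (0! * 1! * 2^1) x^1 = 1/(1*1*2) x^1 = (1/2) x^1
  k = 1: (-1)^1 / (1! * 2! * 2^3) x^3 = -1/(1*2*8) x^3 = (-1/16) x^3
  k = 2: (-1)^2 / (2! * 3! * 2^5) x^5 = 1/(2*6*32) x^5 = (1/384) x^5
Hence J_1(x) = x^5/384 - x^3/16 + x/2 + ....

J_1(x); series = x^5/384 - x^3/16 + x/2


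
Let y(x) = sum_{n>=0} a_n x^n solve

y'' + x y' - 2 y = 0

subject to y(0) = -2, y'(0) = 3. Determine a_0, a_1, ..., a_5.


Ansatz: y(x) = sum_{n>=0} a_n x^n, so y'(x) = sum_{n>=1} n a_n x^(n-1) and y''(x) = sum_{n>=2} n(n-1) a_n x^(n-2).
Substitute into P(x) y'' + Q(x) y' + R(x) y = 0 with P(x) = 1, Q(x) = x, R(x) = -2, and match powers of x.
Initial conditions: a_0 = -2, a_1 = 3.
Setting the coefficient of each power of x to zero and solving order by order (substituting the coefficients already found):
  x^0: 2 a_2 - 2 a_0 = 0  ->  2 a_2 = 2 a_0 = -4  ->  a_2 = -2
  x^1: 6 a_3 - a_1 = 0  ->  6 a_3 = a_1 = 3  ->  a_3 = 1/2
  x^2: 12 a_4 = 0  ->  a_4 = 0
  x^3: 20 a_5 + a_3 = 0  ->  20 a_5 = -a_3 = -1/2  ->  a_5 = -1/40
Truncated series: y(x) = -2 + 3 x - 2 x^2 + (1/2) x^3 - (1/40) x^5 + O(x^6).

a_0 = -2; a_1 = 3; a_2 = -2; a_3 = 1/2; a_4 = 0; a_5 = -1/40


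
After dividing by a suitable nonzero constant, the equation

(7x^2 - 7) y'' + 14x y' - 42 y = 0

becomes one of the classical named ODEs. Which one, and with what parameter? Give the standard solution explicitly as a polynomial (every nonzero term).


All three coefficients share the factor -7; dividing through by -7 gives  (1 - x^2) y'' - 2x y' + 6 y = 0.
This matches the Legendre equation (1 - x^2) y'' - 2x y' + n(n+1) y = 0 (note the -2x y' term) with n(n+1) = 6, so n = 2; the polynomial solution is P_2(x).
With y = sum_k a_k x^k, matching x^k gives (k+2)(k+1) a_{k+2} = [k(k+1) - n(n+1)] a_k = (k - 2)(k + 3) a_k. The right side vanishes at k = 2, so the series with the parity of 2 terminates at degree 2.
Standard normalization (P_n(1) = 1): leading coefficient (2n)!/(2^n (n!)^2) = 24/(4*4) = 3/2, so a_2 = 3/2. Work downward with a_k = (k+1)(k+2) a_{k+2} / ((k - 2)(k + 3)):
  a_0 = (1)(2)(3/2) / ((0 - 2)(0 + 3)) = 3/(-6) = -1/2
Hence P_2(x) = 3 x^2/2 - 1/2.

P_2(x); series = 3 x^2/2 - 1/2


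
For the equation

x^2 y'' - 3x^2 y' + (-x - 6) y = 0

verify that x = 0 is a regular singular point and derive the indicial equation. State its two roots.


Divide by x^2 to reach normal form y'' + P_1(x) y' + P_2(x) y = 0 with P_1(x) = -3 and P_2(x) = -1/x - 6/x^2.
x = 0 is a singular point because the y-coefficient -1/x - 6/x^2 has a pole at x = 0.
It is a regular singular point because x P_1(x) = p(x) = -3x and x^2 P_2(x) = q(x) = -x - 6 are polynomials, hence analytic at x = 0.
p(0) = 0,  q(0) = -6.
Indicial equation: r(r-1) + p(0) r + q(0) = 0, i.e. r^2 + (p(0) - 1) r + q(0) = 0, i.e. r^2 - 1 r - 6 = 0.
Discriminant: (-1)^2 - 4(-6) = 25, so r = (1 ± 5)/2.
Solving: r_1 = 3, r_2 = -2.

indicial: r^2 - 1 r - 6 = 0; roots r_1 = 3, r_2 = -2


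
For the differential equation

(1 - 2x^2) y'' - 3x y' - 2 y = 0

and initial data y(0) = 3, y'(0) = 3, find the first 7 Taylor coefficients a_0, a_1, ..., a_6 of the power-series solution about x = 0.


Ansatz: y(x) = sum_{n>=0} a_n x^n, so y'(x) = sum_{n>=1} n a_n x^(n-1) and y''(x) = sum_{n>=2} n(n-1) a_n x^(n-2).
Substitute into P(x) y'' + Q(x) y' + R(x) y = 0 with P(x) = 1 - 2x^2, Q(x) = -3x, R(x) = -2, and match powers of x.
Initial conditions: a_0 = 3, a_1 = 3.
Setting the coefficient of each power of x to zero and solving order by order (substituting the coefficients already found):
  x^0: 2 a_2 - 2 a_0 = 0  ->  2 a_2 = 2 a_0 = 6  ->  a_2 = 3
  x^1: 6 a_3 - 5 a_1 = 0  ->  6 a_3 = 5 a_1 = 15  ->  a_3 = 5/2
  x^2: 12 a_4 - 12 a_2 = 0  ->  12 a_4 = 12 a_2 = 36  ->  a_4 = 3
  x^3: 20 a_5 - 23 a_3 = 0  ->  20 a_5 = 23 a_3 = 115/2  ->  a_5 = 23/8
  x^4: 30 a_6 - 38 a_4 = 0  ->  30 a_6 = 38 a_4 = 114  ->  a_6 = 19/5
Truncated series: y(x) = 3 + 3 x + 3 x^2 + (5/2) x^3 + 3 x^4 + (23/8) x^5 + (19/5) x^6 + O(x^7).

a_0 = 3; a_1 = 3; a_2 = 3; a_3 = 5/2; a_4 = 3; a_5 = 23/8; a_6 = 19/5


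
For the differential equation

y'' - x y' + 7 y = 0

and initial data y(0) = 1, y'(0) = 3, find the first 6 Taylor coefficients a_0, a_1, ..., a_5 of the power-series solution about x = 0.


Ansatz: y(x) = sum_{n>=0} a_n x^n, so y'(x) = sum_{n>=1} n a_n x^(n-1) and y''(x) = sum_{n>=2} n(n-1) a_n x^(n-2).
Substitute into P(x) y'' + Q(x) y' + R(x) y = 0 with P(x) = 1, Q(x) = -x, R(x) = 7, and match powers of x.
Initial conditions: a_0 = 1, a_1 = 3.
Setting the coefficient of each power of x to zero and solving order by order (substituting the coefficients already found):
  x^0: 2 a_2 + 7 a_0 = 0  ->  2 a_2 = -7 a_0 = -7  ->  a_2 = -7/2
  x^1: 6 a_3 + 6 a_1 = 0  ->  6 a_3 = -6 a_1 = -18  ->  a_3 = -3
  x^2: 12 a_4 + 5 a_2 = 0  ->  12 a_4 = -5 a_2 = 35/2  ->  a_4 = 35/24
  x^3: 20 a_5 + 4 a_3 = 0  ->  20 a_5 = -4 a_3 = 12  ->  a_5 = 3/5
Truncated series: y(x) = 1 + 3 x - (7/2) x^2 - 3 x^3 + (35/24) x^4 + (3/5) x^5 + O(x^6).

a_0 = 1; a_1 = 3; a_2 = -7/2; a_3 = -3; a_4 = 35/24; a_5 = 3/5


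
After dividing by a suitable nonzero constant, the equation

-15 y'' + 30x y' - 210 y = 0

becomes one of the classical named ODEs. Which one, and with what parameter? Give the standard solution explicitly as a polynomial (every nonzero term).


All three coefficients share the factor -15; dividing through by -15 gives  y'' - 2x y' + 14 y = 0.
This matches the Hermite equation y'' - 2x y' + 2n y = 0 with 2n = 14, so n = 7; the polynomial solution is H_7(x).
With y = sum_k a_k x^k, matching x^k gives (k+2)(k+1) a_{k+2} = 2(k - n) a_k = 2(k - 7) a_k. The right side vanishes at k = 7, so the series with the parity of 7 terminates at degree 7.
Standard normalization: leading coefficient of H_n is 2^n, so a_7 = 2^7 = 128. Work downward with a_k = (k+1)(k+2) a_{k+2} / (2(k - n)):
  a_5 = (6)(7)(128) / (2(5 - 7)) = 5376/(-4) = -1344
  a_3 = (4)(5)(-1344) / (2(3 - 7)) = -26880/(-8) = 3360
  a_1 = (2)(3)(3360) / (2(1 - 7)) = 20160/(-12) = -1680
Hence H_7(x) = 128 x^7 - 1344 x^5 + 3360 x^3 - 1680 x.

H_7(x); series = 128 x^7 - 1344 x^5 + 3360 x^3 - 1680 x


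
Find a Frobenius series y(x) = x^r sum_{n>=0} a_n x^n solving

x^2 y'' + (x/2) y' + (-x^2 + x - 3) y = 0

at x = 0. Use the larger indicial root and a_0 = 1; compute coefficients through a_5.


Write in Frobenius form y'' + (p(x)/x) y' + (q(x)/x^2) y = 0:
  p(x) = 1/2,  q(x) = -x^2 + x - 3.
Indicial equation: r(r-1) + (1/2) r + (-3) = 0 -> roots r_1 = 2, r_2 = -3/2.
Take r = r_1 = 2. Let y(x) = x^r sum_{n>=0} a_n x^n with a_0 = 1.
Substitute y = x^r sum a_n x^n and match x^{r+n}. The recurrence is
  D(n) a_n + 1 a_{n-1} - 1 a_{n-2} = 0,  where D(n) = (r+n)(r+n-1) + (1/2)(r+n) + (-3).
  a_n = [-1 a_{n-1} + 1 a_{n-2}] / D(n).
Since the indicial polynomial factors as (r - r_1)(r - r_2), D(n) = (r_1 + n - r_1)(r_1 + n - r_2) = n(n + 7/2).
Evaluating step by step (a_0 = 1):
  n = 1: D(1) = 1(1 + 7/2) = 9/2; numerator = -1(1) = -1; a_1 = (-1)/(9/2) = -2/9
  n = 2: D(2) = 2(2 + 7/2) = 11; numerator = -1(-2/9) + 1(1) = 11/9; a_2 = (11/9)/(11) = 1/9
  n = 3: D(3) = 3(3 + 7/2) = 39/2; numerator = -1(1/9) + 1(-2/9) = -1/3; a_3 = (-1/3)/(39/2) = -2/117
  n = 4: D(4) = 4(4 + 7/2) = 30; numerator = -1(-2/117) + 1(1/9) = 5/39; a_4 = (5/39)/(30) = 1/234
  n = 5: D(5) = 5(5 + 7/2) = 85/2; numerator = -1(1/234) + 1(-2/117) = -5/234; a_5 = (-5/234)/(85/2) = -1/1989

r = 2; a_0 = 1; a_1 = -2/9; a_2 = 1/9; a_3 = -2/117; a_4 = 1/234; a_5 = -1/1989


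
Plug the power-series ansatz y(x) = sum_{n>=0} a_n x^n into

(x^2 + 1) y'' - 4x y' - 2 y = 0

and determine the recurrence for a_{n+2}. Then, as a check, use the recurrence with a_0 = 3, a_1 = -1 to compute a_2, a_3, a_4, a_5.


Substitute y = sum_n a_n x^n.
(1 + 1 x^2) y'' contributes (n+2)(n+1) a_{n+2} + n(n-1) a_n at x^n.
-4 x y'(x) contributes -4 n a_n at x^n.
-2 y(x) contributes -2 a_n at x^n.
Matching x^n: (n+2)(n+1) a_{n+2} + (n(n-1) - 4 n - 2) a_n = 0.
Thus a_{n+2} = (-n(n-1) + 4 n + 2) / ((n+1)(n+2)) * a_n.

Check with a_0 = 3, a_1 = -1 (apply the recurrence for n = 0, 1, 2, 3): a_0 = 3, a_1 = -1, a_2 = 3, a_3 = -1, a_4 = 2, a_5 = -2/5.

a_(n+2) = (-n(n-1) + 4 n + 2) / ((n+1)(n+2)) * a_n; check: a_0 = 3, a_1 = -1, a_2 = 3, a_3 = -1, a_4 = 2, a_5 = -2/5


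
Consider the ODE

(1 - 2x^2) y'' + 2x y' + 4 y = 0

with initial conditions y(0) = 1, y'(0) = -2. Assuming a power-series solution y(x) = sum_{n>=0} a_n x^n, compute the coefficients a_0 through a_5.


Ansatz: y(x) = sum_{n>=0} a_n x^n, so y'(x) = sum_{n>=1} n a_n x^(n-1) and y''(x) = sum_{n>=2} n(n-1) a_n x^(n-2).
Substitute into P(x) y'' + Q(x) y' + R(x) y = 0 with P(x) = 1 - 2x^2, Q(x) = 2x, R(x) = 4, and match powers of x.
Initial conditions: a_0 = 1, a_1 = -2.
Setting the coefficient of each power of x to zero and solving order by order (substituting the coefficients already found):
  x^0: 2 a_2 + 4 a_0 = 0  ->  2 a_2 = -4 a_0 = -4  ->  a_2 = -2
  x^1: 6 a_3 + 6 a_1 = 0  ->  6 a_3 = -6 a_1 = 12  ->  a_3 = 2
  x^2: 12 a_4 + 4 a_2 = 0  ->  12 a_4 = -4 a_2 = 8  ->  a_4 = 2/3
  x^3: 20 a_5 - 2 a_3 = 0  ->  20 a_5 = 2 a_3 = 4  ->  a_5 = 1/5
Truncated series: y(x) = 1 - 2 x - 2 x^2 + 2 x^3 + (2/3) x^4 + (1/5) x^5 + O(x^6).

a_0 = 1; a_1 = -2; a_2 = -2; a_3 = 2; a_4 = 2/3; a_5 = 1/5


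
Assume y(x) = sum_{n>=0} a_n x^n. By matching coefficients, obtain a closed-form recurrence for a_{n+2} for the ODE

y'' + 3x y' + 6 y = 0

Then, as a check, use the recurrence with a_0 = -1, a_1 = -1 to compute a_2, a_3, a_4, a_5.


Substitute y = sum_n a_n x^n.
y''(x) has coefficient (n+2)(n+1) a_{n+2} at x^n;
3 x y'(x) has coefficient 3 n a_n at x^n (shift);
6 y(x) has coefficient 6 a_n at x^n.
Matching x^n: (n+2)(n+1) a_{n+2} + (3n + 6) a_n = 0.
Thus a_{n+2} = (-3n - 6) / ((n+1)(n+2)) * a_n.

Check with a_0 = -1, a_1 = -1 (apply the recurrence for n = 0, 1, 2, 3): a_0 = -1, a_1 = -1, a_2 = 3, a_3 = 3/2, a_4 = -3, a_5 = -9/8.

a_(n+2) = (-3n - 6) / ((n+1)(n+2)) * a_n; check: a_0 = -1, a_1 = -1, a_2 = 3, a_3 = 3/2, a_4 = -3, a_5 = -9/8


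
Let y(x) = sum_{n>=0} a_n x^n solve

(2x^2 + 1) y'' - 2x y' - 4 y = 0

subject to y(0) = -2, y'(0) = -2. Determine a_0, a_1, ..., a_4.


Ansatz: y(x) = sum_{n>=0} a_n x^n, so y'(x) = sum_{n>=1} n a_n x^(n-1) and y''(x) = sum_{n>=2} n(n-1) a_n x^(n-2).
Substitute into P(x) y'' + Q(x) y' + R(x) y = 0 with P(x) = 2x^2 + 1, Q(x) = -2x, R(x) = -4, and match powers of x.
Initial conditions: a_0 = -2, a_1 = -2.
Setting the coefficient of each power of x to zero and solving order by order (substituting the coefficients already found):
  x^0: 2 a_2 - 4 a_0 = 0  ->  2 a_2 = 4 a_0 = -8  ->  a_2 = -4
  x^1: 6 a_3 - 6 a_1 = 0  ->  6 a_3 = 6 a_1 = -12  ->  a_3 = -2
  x^2: 12 a_4 - 4 a_2 = 0  ->  12 a_4 = 4 a_2 = -16  ->  a_4 = -4/3
Truncated series: y(x) = -2 - 2 x - 4 x^2 - 2 x^3 - (4/3) x^4 + O(x^5).

a_0 = -2; a_1 = -2; a_2 = -4; a_3 = -2; a_4 = -4/3


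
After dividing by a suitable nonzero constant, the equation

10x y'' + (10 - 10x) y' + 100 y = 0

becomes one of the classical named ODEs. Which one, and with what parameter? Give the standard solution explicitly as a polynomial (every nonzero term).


All three coefficients share the factor 10; dividing through by 10 gives  x y'' + (1 - x) y' + 10 y = 0.
This matches the Laguerre equation x y'' + (1 - x) y' + n y = 0 with n = 10; the polynomial solution is L_10(x).
With y = sum_k a_k x^k, matching x^k gives (k+1)k a_{k+1} + (k+1) a_{k+1} - k a_k + n a_k = 0, i.e. (k+1)^2 a_{k+1} = (k - n) a_k = (k - 10) a_k. The right side vanishes at k = 10, so the series terminates at degree 10.
Standard normalization L_n(0) = 1 gives a_0 = 1. Work upward with a_{k+1} = (k - 10) a_k / (k+1)^2:
  a_1 = (0 - 10)(1) / 1^2 = -10/1 = -10
  a_2 = (1 - 10)(-10) / 2^2 = 90/4 = 45/2
  a_3 = (2 - 10)(45/2) / 3^2 = -180/9 = -20
  a_4 = (3 - 10)(-20) / 4^2 = 140/16 = 35/4
  a_5 = (4 - 10)(35/4) / 5^2 = (-105/2)/25 = -21/10
  a_6 = (5 - 10)(-21/10) / 6^2 = (21/2)/36 = 7/24
  a_7 = (6 - 10)(7/24) / 7^2 = (-7/6)/49 = -1/42
  a_8 = (7 - 10)(-1/42) / 8^2 = (1/14)/64 = 1/896
  a_9 = (8 - 10)(1/896) / 9^2 = (-1/448)/81 = -1/36288
  a_10 = (9 - 10)(-1/36288) / 10^2 = (1/36288)/100 = 1/3628800
Hence L_10(x) = x^10/3628800 - x^9/36288 + x^8/896 - x^7/42 + 7 x^6/24 - 21 x^5/10 + 35 x^4/4 - 20 x^3 + 45 x^2/2 - 10 x + 1.

L_10(x); series = x^10/3628800 - x^9/36288 + x^8/896 - x^7/42 + 7 x^6/24 - 21 x^5/10 + 35 x^4/4 - 20 x^3 + 45 x^2/2 - 10 x + 1


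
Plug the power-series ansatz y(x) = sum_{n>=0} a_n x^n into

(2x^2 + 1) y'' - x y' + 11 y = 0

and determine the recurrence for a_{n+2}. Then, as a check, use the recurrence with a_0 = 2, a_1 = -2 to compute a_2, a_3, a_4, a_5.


Substitute y = sum_n a_n x^n.
(1 + 2 x^2) y'' contributes (n+2)(n+1) a_{n+2} + 2 n(n-1) a_n at x^n.
-x y'(x) contributes -n a_n at x^n.
11 y(x) contributes 11 a_n at x^n.
Matching x^n: (n+2)(n+1) a_{n+2} + (2 n(n-1) - n + 11) a_n = 0.
Thus a_{n+2} = (-2 n(n-1) + n - 11) / ((n+1)(n+2)) * a_n.

Check with a_0 = 2, a_1 = -2 (apply the recurrence for n = 0, 1, 2, 3): a_0 = 2, a_1 = -2, a_2 = -11, a_3 = 10/3, a_4 = 143/12, a_5 = -10/3.

a_(n+2) = (-2 n(n-1) + n - 11) / ((n+1)(n+2)) * a_n; check: a_0 = 2, a_1 = -2, a_2 = -11, a_3 = 10/3, a_4 = 143/12, a_5 = -10/3


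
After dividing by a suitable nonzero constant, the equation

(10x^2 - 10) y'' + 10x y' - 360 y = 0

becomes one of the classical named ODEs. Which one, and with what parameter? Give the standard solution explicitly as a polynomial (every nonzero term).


All three coefficients share the factor -10; dividing through by -10 gives  (1 - x^2) y'' - x y' + 36 y = 0.
This matches the Chebyshev equation (1 - x^2) y'' - x y' + n^2 y = 0 (note the -x y' term, not -2x y') with n^2 = 36, so n = 6; the polynomial solution is T_6(x).
With y = sum_k a_k x^k, matching x^k gives (k+2)(k+1) a_{k+2} = (k^2 - n^2) a_k = (k - 6)(k + 6) a_k. The right side vanishes at k = 6, so the series with the parity of 6 terminates at degree 6.
Standard normalization: leading coefficient of T_n is 2^(n-1), so a_6 = 2^5 = 32. Work downward with a_k = (k+1)(k+2) a_{k+2} / ((k - 6)(k + 6)):
  a_4 = (5)(6)(32) / ((4 - 6)(4 + 6)) = 960/(-20) = -48
  a_2 = (3)(4)(-48) / ((2 - 6)(2 + 6)) = -576/(-32) = 18
  a_0 = (1)(2)(18) / ((0 - 6)(0 + 6)) = 36/(-36) = -1
Hence T_6(x) = 32 x^6 - 48 x^4 + 18 x^2 - 1.

T_6(x); series = 32 x^6 - 48 x^4 + 18 x^2 - 1


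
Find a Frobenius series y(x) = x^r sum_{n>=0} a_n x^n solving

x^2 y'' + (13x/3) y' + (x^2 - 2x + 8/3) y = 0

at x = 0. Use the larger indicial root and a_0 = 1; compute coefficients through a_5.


Write in Frobenius form y'' + (p(x)/x) y' + (q(x)/x^2) y = 0:
  p(x) = 13/3,  q(x) = x^2 - 2x + 8/3.
Indicial equation: r(r-1) + (13/3) r + (8/3) = 0 -> roots r_1 = -4/3, r_2 = -2.
Take r = r_1 = -4/3. Let y(x) = x^r sum_{n>=0} a_n x^n with a_0 = 1.
Substitute y = x^r sum a_n x^n and match x^{r+n}. The recurrence is
  D(n) a_n - 2 a_{n-1} + 1 a_{n-2} = 0,  where D(n) = (r+n)(r+n-1) + (13/3)(r+n) + (8/3).
  a_n = [2 a_{n-1} - 1 a_{n-2}] / D(n).
Since the indicial polynomial factors as (r - r_1)(r - r_2), D(n) = (r_1 + n - r_1)(r_1 + n - r_2) = n(n + 2/3).
Evaluating step by step (a_0 = 1):
  n = 1: D(1) = 1(1 + 2/3) = 5/3; numerator = 2(1) = 2; a_1 = (2)/(5/3) = 6/5
  n = 2: D(2) = 2(2 + 2/3) = 16/3; numerator = 2(6/5) - 1(1) = 7/5; a_2 = (7/5)/(16/3) = 21/80
  n = 3: D(3) = 3(3 + 2/3) = 11; numerator = 2(21/80) - 1(6/5) = -27/40; a_3 = (-27/40)/(11) = -27/440
  n = 4: D(4) = 4(4 + 2/3) = 56/3; numerator = 2(-27/440) - 1(21/80) = -339/880; a_4 = (-339/880)/(56/3) = -1017/49280
  n = 5: D(5) = 5(5 + 2/3) = 85/3; numerator = 2(-1017/49280) - 1(-27/440) = 9/448; a_5 = (9/448)/(85/3) = 27/38080

r = -4/3; a_0 = 1; a_1 = 6/5; a_2 = 21/80; a_3 = -27/440; a_4 = -1017/49280; a_5 = 27/38080


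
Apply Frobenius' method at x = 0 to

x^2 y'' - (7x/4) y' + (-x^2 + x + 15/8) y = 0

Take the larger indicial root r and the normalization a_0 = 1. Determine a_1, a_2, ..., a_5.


Write in Frobenius form y'' + (p(x)/x) y' + (q(x)/x^2) y = 0:
  p(x) = -7/4,  q(x) = -x^2 + x + 15/8.
Indicial equation: r(r-1) + (-7/4) r + (15/8) = 0 -> roots r_1 = 3/2, r_2 = 5/4.
Take r = r_1 = 3/2. Let y(x) = x^r sum_{n>=0} a_n x^n with a_0 = 1.
Substitute y = x^r sum a_n x^n and match x^{r+n}. The recurrence is
  D(n) a_n + 1 a_{n-1} - 1 a_{n-2} = 0,  where D(n) = (r+n)(r+n-1) + (-7/4)(r+n) + (15/8).
  a_n = [-1 a_{n-1} + 1 a_{n-2}] / D(n).
Since the indicial polynomial factors as (r - r_1)(r - r_2), D(n) = (r_1 + n - r_1)(r_1 + n - r_2) = n(n + 1/4).
Evaluating step by step (a_0 = 1):
  n = 1: D(1) = 1(1 + 1/4) = 5/4; numerator = -1(1) = -1; a_1 = (-1)/(5/4) = -4/5
  n = 2: D(2) = 2(2 + 1/4) = 9/2; numerator = -1(-4/5) + 1(1) = 9/5; a_2 = (9/5)/(9/2) = 2/5
  n = 3: D(3) = 3(3 + 1/4) = 39/4; numerator = -1(2/5) + 1(-4/5) = -6/5; a_3 = (-6/5)/(39/4) = -8/65
  n = 4: D(4) = 4(4 + 1/4) = 17; numerator = -1(-8/65) + 1(2/5) = 34/65; a_4 = (34/65)/(17) = 2/65
  n = 5: D(5) = 5(5 + 1/4) = 105/4; numerator = -1(2/65) + 1(-8/65) = -2/13; a_5 = (-2/13)/(105/4) = -8/1365

r = 3/2; a_0 = 1; a_1 = -4/5; a_2 = 2/5; a_3 = -8/65; a_4 = 2/65; a_5 = -8/1365


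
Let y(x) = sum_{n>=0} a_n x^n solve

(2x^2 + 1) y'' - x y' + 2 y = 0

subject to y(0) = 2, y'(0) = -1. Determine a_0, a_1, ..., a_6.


Ansatz: y(x) = sum_{n>=0} a_n x^n, so y'(x) = sum_{n>=1} n a_n x^(n-1) and y''(x) = sum_{n>=2} n(n-1) a_n x^(n-2).
Substitute into P(x) y'' + Q(x) y' + R(x) y = 0 with P(x) = 2x^2 + 1, Q(x) = -x, R(x) = 2, and match powers of x.
Initial conditions: a_0 = 2, a_1 = -1.
Setting the coefficient of each power of x to zero and solving order by order (substituting the coefficients already found):
  x^0: 2 a_2 + 2 a_0 = 0  ->  2 a_2 = -2 a_0 = -4  ->  a_2 = -2
  x^1: 6 a_3 + a_1 = 0  ->  6 a_3 = -a_1 = 1  ->  a_3 = 1/6
  x^2: 12 a_4 + 4 a_2 = 0  ->  12 a_4 = -4 a_2 = 8  ->  a_4 = 2/3
  x^3: 20 a_5 + 11 a_3 = 0  ->  20 a_5 = -11 a_3 = -11/6  ->  a_5 = -11/120
  x^4: 30 a_6 + 22 a_4 = 0  ->  30 a_6 = -22 a_4 = -44/3  ->  a_6 = -22/45
Truncated series: y(x) = 2 - x - 2 x^2 + (1/6) x^3 + (2/3) x^4 - (11/120) x^5 - (22/45) x^6 + O(x^7).

a_0 = 2; a_1 = -1; a_2 = -2; a_3 = 1/6; a_4 = 2/3; a_5 = -11/120; a_6 = -22/45


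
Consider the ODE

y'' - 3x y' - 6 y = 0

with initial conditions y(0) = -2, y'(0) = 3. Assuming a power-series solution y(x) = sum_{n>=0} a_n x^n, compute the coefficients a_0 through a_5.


Ansatz: y(x) = sum_{n>=0} a_n x^n, so y'(x) = sum_{n>=1} n a_n x^(n-1) and y''(x) = sum_{n>=2} n(n-1) a_n x^(n-2).
Substitute into P(x) y'' + Q(x) y' + R(x) y = 0 with P(x) = 1, Q(x) = -3x, R(x) = -6, and match powers of x.
Initial conditions: a_0 = -2, a_1 = 3.
Setting the coefficient of each power of x to zero and solving order by order (substituting the coefficients already found):
  x^0: 2 a_2 - 6 a_0 = 0  ->  2 a_2 = 6 a_0 = -12  ->  a_2 = -6
  x^1: 6 a_3 - 9 a_1 = 0  ->  6 a_3 = 9 a_1 = 27  ->  a_3 = 9/2
  x^2: 12 a_4 - 12 a_2 = 0  ->  12 a_4 = 12 a_2 = -72  ->  a_4 = -6
  x^3: 20 a_5 - 15 a_3 = 0  ->  20 a_5 = 15 a_3 = 135/2  ->  a_5 = 27/8
Truncated series: y(x) = -2 + 3 x - 6 x^2 + (9/2) x^3 - 6 x^4 + (27/8) x^5 + O(x^6).

a_0 = -2; a_1 = 3; a_2 = -6; a_3 = 9/2; a_4 = -6; a_5 = 27/8


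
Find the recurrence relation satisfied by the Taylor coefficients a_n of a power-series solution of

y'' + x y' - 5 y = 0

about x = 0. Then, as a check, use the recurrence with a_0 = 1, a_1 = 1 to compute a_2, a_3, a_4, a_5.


Substitute y = sum_n a_n x^n.
y''(x) has coefficient (n+2)(n+1) a_{n+2} at x^n;
x y'(x) has coefficient n a_n at x^n (shift);
-5 y(x) has coefficient -5 a_n at x^n.
Matching x^n: (n+2)(n+1) a_{n+2} + (n - 5) a_n = 0.
Thus a_{n+2} = (-n + 5) / ((n+1)(n+2)) * a_n.

Check with a_0 = 1, a_1 = 1 (apply the recurrence for n = 0, 1, 2, 3): a_0 = 1, a_1 = 1, a_2 = 5/2, a_3 = 2/3, a_4 = 5/8, a_5 = 1/15.

a_(n+2) = (-n + 5) / ((n+1)(n+2)) * a_n; check: a_0 = 1, a_1 = 1, a_2 = 5/2, a_3 = 2/3, a_4 = 5/8, a_5 = 1/15


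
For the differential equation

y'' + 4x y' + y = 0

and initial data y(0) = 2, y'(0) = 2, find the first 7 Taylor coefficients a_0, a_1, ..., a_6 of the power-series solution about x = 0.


Ansatz: y(x) = sum_{n>=0} a_n x^n, so y'(x) = sum_{n>=1} n a_n x^(n-1) and y''(x) = sum_{n>=2} n(n-1) a_n x^(n-2).
Substitute into P(x) y'' + Q(x) y' + R(x) y = 0 with P(x) = 1, Q(x) = 4x, R(x) = 1, and match powers of x.
Initial conditions: a_0 = 2, a_1 = 2.
Setting the coefficient of each power of x to zero and solving order by order (substituting the coefficients already found):
  x^0: 2 a_2 + a_0 = 0  ->  2 a_2 = -a_0 = -2  ->  a_2 = -1
  x^1: 6 a_3 + 5 a_1 = 0  ->  6 a_3 = -5 a_1 = -10  ->  a_3 = -5/3
  x^2: 12 a_4 + 9 a_2 = 0  ->  12 a_4 = -9 a_2 = 9  ->  a_4 = 3/4
  x^3: 20 a_5 + 13 a_3 = 0  ->  20 a_5 = -13 a_3 = 65/3  ->  a_5 = 13/12
  x^4: 30 a_6 + 17 a_4 = 0  ->  30 a_6 = -17 a_4 = -51/4  ->  a_6 = -17/40
Truncated series: y(x) = 2 + 2 x - x^2 - (5/3) x^3 + (3/4) x^4 + (13/12) x^5 - (17/40) x^6 + O(x^7).

a_0 = 2; a_1 = 2; a_2 = -1; a_3 = -5/3; a_4 = 3/4; a_5 = 13/12; a_6 = -17/40


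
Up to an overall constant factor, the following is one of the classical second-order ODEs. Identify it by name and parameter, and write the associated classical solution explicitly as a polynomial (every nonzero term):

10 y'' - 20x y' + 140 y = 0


All three coefficients share the factor 10; dividing through by 10 gives  y'' - 2x y' + 14 y = 0.
This matches the Hermite equation y'' - 2x y' + 2n y = 0 with 2n = 14, so n = 7; the polynomial solution is H_7(x).
With y = sum_k a_k x^k, matching x^k gives (k+2)(k+1) a_{k+2} = 2(k - n) a_k = 2(k - 7) a_k. The right side vanishes at k = 7, so the series with the parity of 7 terminates at degree 7.
Standard normalization: leading coefficient of H_n is 2^n, so a_7 = 2^7 = 128. Work downward with a_k = (k+1)(k+2) a_{k+2} / (2(k - n)):
  a_5 = (6)(7)(128) / (2(5 - 7)) = 5376/(-4) = -1344
  a_3 = (4)(5)(-1344) / (2(3 - 7)) = -26880/(-8) = 3360
  a_1 = (2)(3)(3360) / (2(1 - 7)) = 20160/(-12) = -1680
Hence H_7(x) = 128 x^7 - 1344 x^5 + 3360 x^3 - 1680 x.

H_7(x); series = 128 x^7 - 1344 x^5 + 3360 x^3 - 1680 x


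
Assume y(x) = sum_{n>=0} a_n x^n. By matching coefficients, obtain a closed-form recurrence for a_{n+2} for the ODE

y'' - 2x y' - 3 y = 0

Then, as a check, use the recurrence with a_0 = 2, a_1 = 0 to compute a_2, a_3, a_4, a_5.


Substitute y = sum_n a_n x^n.
y''(x) has coefficient (n+2)(n+1) a_{n+2} at x^n;
-2 x y'(x) has coefficient -2 n a_n at x^n (shift);
-3 y(x) has coefficient -3 a_n at x^n.
Matching x^n: (n+2)(n+1) a_{n+2} + (-2n - 3) a_n = 0.
Thus a_{n+2} = (2n + 3) / ((n+1)(n+2)) * a_n.

Check with a_0 = 2, a_1 = 0 (apply the recurrence for n = 0, 1, 2, 3): a_0 = 2, a_1 = 0, a_2 = 3, a_3 = 0, a_4 = 7/4, a_5 = 0.

a_(n+2) = (2n + 3) / ((n+1)(n+2)) * a_n; check: a_0 = 2, a_1 = 0, a_2 = 3, a_3 = 0, a_4 = 7/4, a_5 = 0


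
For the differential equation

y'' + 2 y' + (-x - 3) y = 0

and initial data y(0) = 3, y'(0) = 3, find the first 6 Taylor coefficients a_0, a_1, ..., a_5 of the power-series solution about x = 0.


Ansatz: y(x) = sum_{n>=0} a_n x^n, so y'(x) = sum_{n>=1} n a_n x^(n-1) and y''(x) = sum_{n>=2} n(n-1) a_n x^(n-2).
Substitute into P(x) y'' + Q(x) y' + R(x) y = 0 with P(x) = 1, Q(x) = 2, R(x) = -x - 3, and match powers of x.
Initial conditions: a_0 = 3, a_1 = 3.
Setting the coefficient of each power of x to zero and solving order by order (substituting the coefficients already found):
  x^0: 2 a_2 + 2 a_1 - 3 a_0 = 0  ->  2 a_2 = -2 a_1 + 3 a_0 = 3  ->  a_2 = 3/2
  x^1: 6 a_3 + 4 a_2 - 3 a_1 - a_0 = 0  ->  6 a_3 = -4 a_2 + 3 a_1 + a_0 = 6  ->  a_3 = 1
  x^2: 12 a_4 + 6 a_3 - 3 a_2 - a_1 = 0  ->  12 a_4 = -6 a_3 + 3 a_2 + a_1 = 3/2  ->  a_4 = 1/8
  x^3: 20 a_5 + 8 a_4 - 3 a_3 - a_2 = 0  ->  20 a_5 = -8 a_4 + 3 a_3 + a_2 = 7/2  ->  a_5 = 7/40
Truncated series: y(x) = 3 + 3 x + (3/2) x^2 + x^3 + (1/8) x^4 + (7/40) x^5 + O(x^6).

a_0 = 3; a_1 = 3; a_2 = 3/2; a_3 = 1; a_4 = 1/8; a_5 = 7/40


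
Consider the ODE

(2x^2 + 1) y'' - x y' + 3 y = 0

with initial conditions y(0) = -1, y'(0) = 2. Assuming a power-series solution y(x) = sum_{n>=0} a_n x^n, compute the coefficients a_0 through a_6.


Ansatz: y(x) = sum_{n>=0} a_n x^n, so y'(x) = sum_{n>=1} n a_n x^(n-1) and y''(x) = sum_{n>=2} n(n-1) a_n x^(n-2).
Substitute into P(x) y'' + Q(x) y' + R(x) y = 0 with P(x) = 2x^2 + 1, Q(x) = -x, R(x) = 3, and match powers of x.
Initial conditions: a_0 = -1, a_1 = 2.
Setting the coefficient of each power of x to zero and solving order by order (substituting the coefficients already found):
  x^0: 2 a_2 + 3 a_0 = 0  ->  2 a_2 = -3 a_0 = 3  ->  a_2 = 3/2
  x^1: 6 a_3 + 2 a_1 = 0  ->  6 a_3 = -2 a_1 = -4  ->  a_3 = -2/3
  x^2: 12 a_4 + 5 a_2 = 0  ->  12 a_4 = -5 a_2 = -15/2  ->  a_4 = -5/8
  x^3: 20 a_5 + 12 a_3 = 0  ->  20 a_5 = -12 a_3 = 8  ->  a_5 = 2/5
  x^4: 30 a_6 + 23 a_4 = 0  ->  30 a_6 = -23 a_4 = 115/8  ->  a_6 = 23/48
Truncated series: y(x) = -1 + 2 x + (3/2) x^2 - (2/3) x^3 - (5/8) x^4 + (2/5) x^5 + (23/48) x^6 + O(x^7).

a_0 = -1; a_1 = 2; a_2 = 3/2; a_3 = -2/3; a_4 = -5/8; a_5 = 2/5; a_6 = 23/48


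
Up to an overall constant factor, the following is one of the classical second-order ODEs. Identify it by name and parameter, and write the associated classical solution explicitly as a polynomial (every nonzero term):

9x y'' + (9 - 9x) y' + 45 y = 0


All three coefficients share the factor 9; dividing through by 9 gives  x y'' + (1 - x) y' + 5 y = 0.
This matches the Laguerre equation x y'' + (1 - x) y' + n y = 0 with n = 5; the polynomial solution is L_5(x).
With y = sum_k a_k x^k, matching x^k gives (k+1)k a_{k+1} + (k+1) a_{k+1} - k a_k + n a_k = 0, i.e. (k+1)^2 a_{k+1} = (k - n) a_k = (k - 5) a_k. The right side vanishes at k = 5, so the series terminates at degree 5.
Standard normalization L_n(0) = 1 gives a_0 = 1. Work upward with a_{k+1} = (k - 5) a_k / (k+1)^2:
  a_1 = (0 - 5)(1) / 1^2 = -5/1 = -5
  a_2 = (1 - 5)(-5) / 2^2 = 20/4 = 5
  a_3 = (2 - 5)(5) / 3^2 = -15/9 = -5/3
  a_4 = (3 - 5)(-5/3) / 4^2 = (10/3)/16 = 5/24
  a_5 = (4 - 5)(5/24) / 5^2 = (-5/24)/25 = -1/120
Hence L_5(x) = -x^5/120 + 5 x^4/24 - 5 x^3/3 + 5 x^2 - 5 x + 1.

L_5(x); series = -x^5/120 + 5 x^4/24 - 5 x^3/3 + 5 x^2 - 5 x + 1


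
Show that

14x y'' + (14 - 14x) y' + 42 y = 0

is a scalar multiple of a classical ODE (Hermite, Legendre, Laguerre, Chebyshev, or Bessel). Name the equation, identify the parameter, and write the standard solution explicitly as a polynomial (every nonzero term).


All three coefficients share the factor 14; dividing through by 14 gives  x y'' + (1 - x) y' + 3 y = 0.
This matches the Laguerre equation x y'' + (1 - x) y' + n y = 0 with n = 3; the polynomial solution is L_3(x).
With y = sum_k a_k x^k, matching x^k gives (k+1)k a_{k+1} + (k+1) a_{k+1} - k a_k + n a_k = 0, i.e. (k+1)^2 a_{k+1} = (k - n) a_k = (k - 3) a_k. The right side vanishes at k = 3, so the series terminates at degree 3.
Standard normalization L_n(0) = 1 gives a_0 = 1. Work upward with a_{k+1} = (k - 3) a_k / (k+1)^2:
  a_1 = (0 - 3)(1) / 1^2 = -3/1 = -3
  a_2 = (1 - 3)(-3) / 2^2 = 6/4 = 3/2
  a_3 = (2 - 3)(3/2) / 3^2 = (-3/2)/9 = -1/6
Hence L_3(x) = -x^3/6 + 3 x^2/2 - 3 x + 1.

L_3(x); series = -x^3/6 + 3 x^2/2 - 3 x + 1


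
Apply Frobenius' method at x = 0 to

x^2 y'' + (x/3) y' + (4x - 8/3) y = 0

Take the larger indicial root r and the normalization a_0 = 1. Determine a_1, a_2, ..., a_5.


Write in Frobenius form y'' + (p(x)/x) y' + (q(x)/x^2) y = 0:
  p(x) = 1/3,  q(x) = 4x - 8/3.
Indicial equation: r(r-1) + (1/3) r + (-8/3) = 0 -> roots r_1 = 2, r_2 = -4/3.
Take r = r_1 = 2. Let y(x) = x^r sum_{n>=0} a_n x^n with a_0 = 1.
Substitute y = x^r sum a_n x^n and match x^{r+n}. The recurrence is
  D(n) a_n + 4 a_{n-1} = 0,  where D(n) = (r+n)(r+n-1) + (1/3)(r+n) + (-8/3).
  a_n = -4 / D(n) * a_{n-1}.
Since the indicial polynomial factors as (r - r_1)(r - r_2), D(n) = (r_1 + n - r_1)(r_1 + n - r_2) = n(n + 10/3).
Evaluating step by step (a_0 = 1):
  n = 1: D(1) = 1(1 + 10/3) = 13/3; numerator = -4(1) = -4; a_1 = (-4)/(13/3) = -12/13
  n = 2: D(2) = 2(2 + 10/3) = 32/3; numerator = -4(-12/13) = 48/13; a_2 = (48/13)/(32/3) = 9/26
  n = 3: D(3) = 3(3 + 10/3) = 19; numerator = -4(9/26) = -18/13; a_3 = (-18/13)/(19) = -18/247
  n = 4: D(4) = 4(4 + 10/3) = 88/3; numerator = -4(-18/247) = 72/247; a_4 = (72/247)/(88/3) = 27/2717
  n = 5: D(5) = 5(5 + 10/3) = 125/3; numerator = -4(27/2717) = -108/2717; a_5 = (-108/2717)/(125/3) = -324/339625

r = 2; a_0 = 1; a_1 = -12/13; a_2 = 9/26; a_3 = -18/247; a_4 = 27/2717; a_5 = -324/339625


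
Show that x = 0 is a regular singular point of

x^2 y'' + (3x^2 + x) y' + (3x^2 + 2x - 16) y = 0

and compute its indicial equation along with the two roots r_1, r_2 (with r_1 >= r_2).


Divide by x^2 to reach normal form y'' + P_1(x) y' + P_2(x) y = 0 with P_1(x) = 3 + 1/x and P_2(x) = 3 + 2/x - 16/x^2.
x = 0 is a singular point because the y'-coefficient 3 + 1/x has a pole at x = 0 and the y-coefficient 3 + 2/x - 16/x^2 has a pole at x = 0.
It is a regular singular point because x P_1(x) = p(x) = 3x + 1 and x^2 P_2(x) = q(x) = 3x^2 + 2x - 16 are polynomials, hence analytic at x = 0.
p(0) = 1,  q(0) = -16.
Indicial equation: r(r-1) + p(0) r + q(0) = 0, i.e. r^2 + (p(0) - 1) r + q(0) = 0, i.e. r^2 - 16 = 0.
Discriminant: (0)^2 - 4(-16) = 64, so r = (0 ± 8)/2.
Solving: r_1 = 4, r_2 = -4.

indicial: r^2 - 16 = 0; roots r_1 = 4, r_2 = -4


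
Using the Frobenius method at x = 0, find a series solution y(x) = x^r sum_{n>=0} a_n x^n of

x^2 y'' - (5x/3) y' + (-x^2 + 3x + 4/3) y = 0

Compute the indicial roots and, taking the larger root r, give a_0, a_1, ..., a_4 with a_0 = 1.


Write in Frobenius form y'' + (p(x)/x) y' + (q(x)/x^2) y = 0:
  p(x) = -5/3,  q(x) = -x^2 + 3x + 4/3.
Indicial equation: r(r-1) + (-5/3) r + (4/3) = 0 -> roots r_1 = 2, r_2 = 2/3.
Take r = r_1 = 2. Let y(x) = x^r sum_{n>=0} a_n x^n with a_0 = 1.
Substitute y = x^r sum a_n x^n and match x^{r+n}. The recurrence is
  D(n) a_n + 3 a_{n-1} - 1 a_{n-2} = 0,  where D(n) = (r+n)(r+n-1) + (-5/3)(r+n) + (4/3).
  a_n = [-3 a_{n-1} + 1 a_{n-2}] / D(n).
Since the indicial polynomial factors as (r - r_1)(r - r_2), D(n) = (r_1 + n - r_1)(r_1 + n - r_2) = n(n + 4/3).
Evaluating step by step (a_0 = 1):
  n = 1: D(1) = 1(1 + 4/3) = 7/3; numerator = -3(1) = -3; a_1 = (-3)/(7/3) = -9/7
  n = 2: D(2) = 2(2 + 4/3) = 20/3; numerator = -3(-9/7) + 1(1) = 34/7; a_2 = (34/7)/(20/3) = 51/70
  n = 3: D(3) = 3(3 + 4/3) = 13; numerator = -3(51/70) + 1(-9/7) = -243/70; a_3 = (-243/70)/(13) = -243/910
  n = 4: D(4) = 4(4 + 4/3) = 64/3; numerator = -3(-243/910) + 1(51/70) = 696/455; a_4 = (696/455)/(64/3) = 261/3640

r = 2; a_0 = 1; a_1 = -9/7; a_2 = 51/70; a_3 = -243/910; a_4 = 261/3640


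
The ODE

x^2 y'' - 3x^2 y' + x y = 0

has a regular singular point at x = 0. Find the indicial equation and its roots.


Divide by x^2 to reach normal form y'' + P_1(x) y' + P_2(x) y = 0 with P_1(x) = -3 and P_2(x) = 1/x.
x = 0 is a singular point because the y-coefficient 1/x has a pole at x = 0.
It is a regular singular point because x P_1(x) = p(x) = -3x and x^2 P_2(x) = q(x) = x are polynomials, hence analytic at x = 0.
p(0) = 0,  q(0) = 0.
Indicial equation: r(r-1) + p(0) r + q(0) = 0, i.e. r^2 + (p(0) - 1) r + q(0) = 0, i.e. r^2 - 1 r = 0.
Discriminant: (-1)^2 - 4(0) = 1, so r = (1 ± 1)/2.
Solving: r_1 = 1, r_2 = 0.

indicial: r^2 - 1 r = 0; roots r_1 = 1, r_2 = 0


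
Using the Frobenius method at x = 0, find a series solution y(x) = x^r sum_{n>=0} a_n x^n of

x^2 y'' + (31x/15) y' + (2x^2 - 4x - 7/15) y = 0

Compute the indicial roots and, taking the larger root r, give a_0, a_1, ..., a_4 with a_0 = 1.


Write in Frobenius form y'' + (p(x)/x) y' + (q(x)/x^2) y = 0:
  p(x) = 31/15,  q(x) = 2x^2 - 4x - 7/15.
Indicial equation: r(r-1) + (31/15) r + (-7/15) = 0 -> roots r_1 = 1/3, r_2 = -7/5.
Take r = r_1 = 1/3. Let y(x) = x^r sum_{n>=0} a_n x^n with a_0 = 1.
Substitute y = x^r sum a_n x^n and match x^{r+n}. The recurrence is
  D(n) a_n - 4 a_{n-1} + 2 a_{n-2} = 0,  where D(n) = (r+n)(r+n-1) + (31/15)(r+n) + (-7/15).
  a_n = [4 a_{n-1} - 2 a_{n-2}] / D(n).
Since the indicial polynomial factors as (r - r_1)(r - r_2), D(n) = (r_1 + n - r_1)(r_1 + n - r_2) = n(n + 26/15).
Evaluating step by step (a_0 = 1):
  n = 1: D(1) = 1(1 + 26/15) = 41/15; numerator = 4(1) = 4; a_1 = (4)/(41/15) = 60/41
  n = 2: D(2) = 2(2 + 26/15) = 112/15; numerator = 4(60/41) - 2(1) = 158/41; a_2 = (158/41)/(112/15) = 1185/2296
  n = 3: D(3) = 3(3 + 26/15) = 71/5; numerator = 4(1185/2296) - 2(60/41) = -495/574; a_3 = (-495/574)/(71/5) = -2475/40754
  n = 4: D(4) = 4(4 + 26/15) = 344/15; numerator = 4(-2475/40754) - 2(1185/2296) = -2535/1988; a_4 = (-2535/1988)/(344/15) = -38025/683872

r = 1/3; a_0 = 1; a_1 = 60/41; a_2 = 1185/2296; a_3 = -2475/40754; a_4 = -38025/683872


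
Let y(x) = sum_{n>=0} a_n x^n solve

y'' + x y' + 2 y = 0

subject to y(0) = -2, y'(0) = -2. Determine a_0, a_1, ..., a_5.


Ansatz: y(x) = sum_{n>=0} a_n x^n, so y'(x) = sum_{n>=1} n a_n x^(n-1) and y''(x) = sum_{n>=2} n(n-1) a_n x^(n-2).
Substitute into P(x) y'' + Q(x) y' + R(x) y = 0 with P(x) = 1, Q(x) = x, R(x) = 2, and match powers of x.
Initial conditions: a_0 = -2, a_1 = -2.
Setting the coefficient of each power of x to zero and solving order by order (substituting the coefficients already found):
  x^0: 2 a_2 + 2 a_0 = 0  ->  2 a_2 = -2 a_0 = 4  ->  a_2 = 2
  x^1: 6 a_3 + 3 a_1 = 0  ->  6 a_3 = -3 a_1 = 6  ->  a_3 = 1
  x^2: 12 a_4 + 4 a_2 = 0  ->  12 a_4 = -4 a_2 = -8  ->  a_4 = -2/3
  x^3: 20 a_5 + 5 a_3 = 0  ->  20 a_5 = -5 a_3 = -5  ->  a_5 = -1/4
Truncated series: y(x) = -2 - 2 x + 2 x^2 + x^3 - (2/3) x^4 - (1/4) x^5 + O(x^6).

a_0 = -2; a_1 = -2; a_2 = 2; a_3 = 1; a_4 = -2/3; a_5 = -1/4


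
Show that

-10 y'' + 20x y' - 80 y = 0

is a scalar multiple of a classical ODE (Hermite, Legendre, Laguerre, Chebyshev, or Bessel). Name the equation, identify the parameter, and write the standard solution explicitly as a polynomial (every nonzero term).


All three coefficients share the factor -10; dividing through by -10 gives  y'' - 2x y' + 8 y = 0.
This matches the Hermite equation y'' - 2x y' + 2n y = 0 with 2n = 8, so n = 4; the polynomial solution is H_4(x).
With y = sum_k a_k x^k, matching x^k gives (k+2)(k+1) a_{k+2} = 2(k - n) a_k = 2(k - 4) a_k. The right side vanishes at k = 4, so the series with the parity of 4 terminates at degree 4.
Standard normalization: leading coefficient of H_n is 2^n, so a_4 = 2^4 = 16. Work downward with a_k = (k+1)(k+2) a_{k+2} / (2(k - n)):
  a_2 = (3)(4)(16) / (2(2 - 4)) = 192/(-4) = -48
  a_0 = (1)(2)(-48) / (2(0 - 4)) = -96/(-8) = 12
Hence H_4(x) = 16 x^4 - 48 x^2 + 12.

H_4(x); series = 16 x^4 - 48 x^2 + 12


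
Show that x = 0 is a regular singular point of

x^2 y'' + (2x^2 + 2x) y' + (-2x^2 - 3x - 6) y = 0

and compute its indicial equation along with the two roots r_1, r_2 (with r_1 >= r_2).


Divide by x^2 to reach normal form y'' + P_1(x) y' + P_2(x) y = 0 with P_1(x) = 2 + 2/x and P_2(x) = -2 - 3/x - 6/x^2.
x = 0 is a singular point because the y'-coefficient 2 + 2/x has a pole at x = 0 and the y-coefficient -2 - 3/x - 6/x^2 has a pole at x = 0.
It is a regular singular point because x P_1(x) = p(x) = 2x + 2 and x^2 P_2(x) = q(x) = -2x^2 - 3x - 6 are polynomials, hence analytic at x = 0.
p(0) = 2,  q(0) = -6.
Indicial equation: r(r-1) + p(0) r + q(0) = 0, i.e. r^2 + (p(0) - 1) r + q(0) = 0, i.e. r^2 + 1 r - 6 = 0.
Discriminant: (1)^2 - 4(-6) = 25, so r = (-1 ± 5)/2.
Solving: r_1 = 2, r_2 = -3.

indicial: r^2 + 1 r - 6 = 0; roots r_1 = 2, r_2 = -3


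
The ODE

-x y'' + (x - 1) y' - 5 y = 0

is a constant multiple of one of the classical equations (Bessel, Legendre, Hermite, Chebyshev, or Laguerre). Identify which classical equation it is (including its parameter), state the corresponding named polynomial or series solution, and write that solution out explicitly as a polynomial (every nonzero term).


All three coefficients share the factor -1; dividing through by -1 gives  x y'' + (1 - x) y' + 5 y = 0.
This matches the Laguerre equation x y'' + (1 - x) y' + n y = 0 with n = 5; the polynomial solution is L_5(x).
With y = sum_k a_k x^k, matching x^k gives (k+1)k a_{k+1} + (k+1) a_{k+1} - k a_k + n a_k = 0, i.e. (k+1)^2 a_{k+1} = (k - n) a_k = (k - 5) a_k. The right side vanishes at k = 5, so the series terminates at degree 5.
Standard normalization L_n(0) = 1 gives a_0 = 1. Work upward with a_{k+1} = (k - 5) a_k / (k+1)^2:
  a_1 = (0 - 5)(1) / 1^2 = -5/1 = -5
  a_2 = (1 - 5)(-5) / 2^2 = 20/4 = 5
  a_3 = (2 - 5)(5) / 3^2 = -15/9 = -5/3
  a_4 = (3 - 5)(-5/3) / 4^2 = (10/3)/16 = 5/24
  a_5 = (4 - 5)(5/24) / 5^2 = (-5/24)/25 = -1/120
Hence L_5(x) = -x^5/120 + 5 x^4/24 - 5 x^3/3 + 5 x^2 - 5 x + 1.

L_5(x); series = -x^5/120 + 5 x^4/24 - 5 x^3/3 + 5 x^2 - 5 x + 1


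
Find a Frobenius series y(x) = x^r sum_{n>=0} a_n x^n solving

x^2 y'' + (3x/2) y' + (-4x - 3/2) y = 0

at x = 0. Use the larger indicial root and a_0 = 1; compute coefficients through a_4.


Write in Frobenius form y'' + (p(x)/x) y' + (q(x)/x^2) y = 0:
  p(x) = 3/2,  q(x) = -4x - 3/2.
Indicial equation: r(r-1) + (3/2) r + (-3/2) = 0 -> roots r_1 = 1, r_2 = -3/2.
Take r = r_1 = 1. Let y(x) = x^r sum_{n>=0} a_n x^n with a_0 = 1.
Substitute y = x^r sum a_n x^n and match x^{r+n}. The recurrence is
  D(n) a_n - 4 a_{n-1} = 0,  where D(n) = (r+n)(r+n-1) + (3/2)(r+n) + (-3/2).
  a_n = 4 / D(n) * a_{n-1}.
Since the indicial polynomial factors as (r - r_1)(r - r_2), D(n) = (r_1 + n - r_1)(r_1 + n - r_2) = n(n + 5/2).
Evaluating step by step (a_0 = 1):
  n = 1: D(1) = 1(1 + 5/2) = 7/2; numerator = 4(1) = 4; a_1 = (4)/(7/2) = 8/7
  n = 2: D(2) = 2(2 + 5/2) = 9; numerator = 4(8/7) = 32/7; a_2 = (32/7)/(9) = 32/63
  n = 3: D(3) = 3(3 + 5/2) = 33/2; numerator = 4(32/63) = 128/63; a_3 = (128/63)/(33/2) = 256/2079
  n = 4: D(4) = 4(4 + 5/2) = 26; numerator = 4(256/2079) = 1024/2079; a_4 = (1024/2079)/(26) = 512/27027

r = 1; a_0 = 1; a_1 = 8/7; a_2 = 32/63; a_3 = 256/2079; a_4 = 512/27027


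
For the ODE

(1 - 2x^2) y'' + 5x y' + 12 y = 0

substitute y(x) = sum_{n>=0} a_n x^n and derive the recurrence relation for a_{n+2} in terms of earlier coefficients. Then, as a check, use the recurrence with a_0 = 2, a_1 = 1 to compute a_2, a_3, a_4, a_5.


Substitute y = sum_n a_n x^n.
(1 - 2 x^2) y'' contributes (n+2)(n+1) a_{n+2} - 2 n(n-1) a_n at x^n.
5 x y'(x) contributes 5 n a_n at x^n.
12 y(x) contributes 12 a_n at x^n.
Matching x^n: (n+2)(n+1) a_{n+2} + (-2 n(n-1) + 5 n + 12) a_n = 0.
Thus a_{n+2} = (2 n(n-1) - 5 n - 12) / ((n+1)(n+2)) * a_n.

Check with a_0 = 2, a_1 = 1 (apply the recurrence for n = 0, 1, 2, 3): a_0 = 2, a_1 = 1, a_2 = -12, a_3 = -17/6, a_4 = 18, a_5 = 17/8.

a_(n+2) = (2 n(n-1) - 5 n - 12) / ((n+1)(n+2)) * a_n; check: a_0 = 2, a_1 = 1, a_2 = -12, a_3 = -17/6, a_4 = 18, a_5 = 17/8
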